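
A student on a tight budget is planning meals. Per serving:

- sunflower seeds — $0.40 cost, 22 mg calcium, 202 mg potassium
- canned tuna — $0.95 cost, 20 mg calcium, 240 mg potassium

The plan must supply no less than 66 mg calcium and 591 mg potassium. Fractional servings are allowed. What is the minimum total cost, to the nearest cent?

$1.20

Two binding constraints pin down two serving amounts, so the optimal mix uses at most two foods. The candidates are each food alone (scaled to the tighter of calcium/potassium) and each pair with both constraints tight.
sunflower seeds only: max(66/22, 591/202) = 3 servings → $1.20.
canned tuna only: max(66/20, 591/240) = 3.3 servings → $3.13.
sunflower seeds + canned tuna: intersection lies outside the first quadrant.
Cheapest feasible corner: $1.20.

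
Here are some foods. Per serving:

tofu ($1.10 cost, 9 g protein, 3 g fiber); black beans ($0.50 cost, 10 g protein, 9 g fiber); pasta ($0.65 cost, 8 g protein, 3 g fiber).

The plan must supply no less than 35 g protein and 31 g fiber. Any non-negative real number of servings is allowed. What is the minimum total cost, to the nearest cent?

$1.75

Two binding constraints pin down two serving amounts, so the optimal mix uses at most two foods. The candidates are each food alone (scaled to the tighter of protein/fiber) and each pair with both constraints tight.
tofu only: max(35/9, 31/3) = 10.33 servings → $11.37.
black beans only: max(35/10, 31/9) = 3.5 servings → $1.75.
pasta only: max(35/8, 31/3) = 10.33 servings → $6.72.
tofu + black beans with both tight: 0.09804 servings and 3.412 servings → $1.81.
tofu + pasta: the both-tight solution has a negative serving — not a feasible corner.
black beans + pasta with both tight: 3.405 servings and 0.119 servings → $1.78.
So the least-cost plan costs $1.75.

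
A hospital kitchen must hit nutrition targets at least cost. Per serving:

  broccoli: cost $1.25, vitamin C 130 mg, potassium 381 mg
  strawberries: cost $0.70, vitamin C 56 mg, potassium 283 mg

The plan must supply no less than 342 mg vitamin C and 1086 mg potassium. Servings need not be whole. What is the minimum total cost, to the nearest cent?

$3.40

This is a tiny linear program; its minimum lies at a vertex of the feasible set. List the vertices and price them.
broccoli only: max(342/130, 1086/381) = 2.85 servings → $3.56.
strawberries only: max(342/56, 1086/283) = 6.107 servings → $4.28.
broccoli + strawberries with both tight: 2.328 servings and 0.7039 servings → $3.40.
Cheapest feasible corner: $3.40.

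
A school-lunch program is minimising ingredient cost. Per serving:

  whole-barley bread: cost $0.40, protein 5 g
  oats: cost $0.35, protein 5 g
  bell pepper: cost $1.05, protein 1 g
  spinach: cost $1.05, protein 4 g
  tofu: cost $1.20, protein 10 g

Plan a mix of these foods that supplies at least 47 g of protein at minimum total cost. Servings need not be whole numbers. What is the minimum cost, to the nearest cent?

Cost per g of protein: oats $0.0700, whole-barley bread $0.0800, tofu $0.1200, spinach $0.2625, bell pepper $1.0500.
With no serving limits, use only oats: 47 g / 5 g = 9.4 servings × $0.35 = $3.29.

$3.29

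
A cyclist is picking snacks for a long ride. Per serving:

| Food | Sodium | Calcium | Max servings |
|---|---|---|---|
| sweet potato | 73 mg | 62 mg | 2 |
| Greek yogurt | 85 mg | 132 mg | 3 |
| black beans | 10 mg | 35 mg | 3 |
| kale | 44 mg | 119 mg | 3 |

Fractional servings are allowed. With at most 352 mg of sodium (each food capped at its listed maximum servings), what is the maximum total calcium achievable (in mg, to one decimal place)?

Calcium per mg sodium: black beans 3.5, kale 2.705, Greek yogurt 1.553, sweet potato 0.8493.
Take 3 servings of black beans: uses 30 mg sodium, +105.0 mg calcium (running total 105.0 mg).
Take 3 servings of kale: uses 132 mg sodium, +357.0 mg calcium (running total 462.0 mg).
Take 2.235 servings of Greek yogurt: uses 190 mg sodium, +295.1 mg calcium (running total 757.1 mg).
Filling greedily by calcium-per-mg sodium is optimal for one linear limit, giving 757.1 mg.

757.1 mg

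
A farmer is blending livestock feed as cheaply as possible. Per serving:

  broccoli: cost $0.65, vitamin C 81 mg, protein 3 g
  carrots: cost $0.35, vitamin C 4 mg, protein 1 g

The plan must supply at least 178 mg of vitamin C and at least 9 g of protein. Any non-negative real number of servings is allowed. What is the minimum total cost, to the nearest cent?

$1.95

This is a tiny linear program; its minimum lies at a vertex of the feasible set. List the vertices and price them.
broccoli only: max(178/81, 9/3) = 3 servings → $1.95.
carrots only: max(178/4, 9/1) = 44.5 servings → $15.57.
broccoli + carrots with both tight: 2.058 servings and 2.826 servings → $2.33.
So the least-cost plan costs $1.95.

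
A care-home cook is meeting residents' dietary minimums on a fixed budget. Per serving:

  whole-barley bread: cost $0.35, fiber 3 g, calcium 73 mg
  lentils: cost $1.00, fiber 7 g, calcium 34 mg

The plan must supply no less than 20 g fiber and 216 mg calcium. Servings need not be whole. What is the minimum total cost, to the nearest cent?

whole-barley bread only: max(20/3, 216/73) = 6.667 servings → $2.33.
lentils only: max(20/7, 216/34) = 6.353 servings → $6.35.
whole-barley bread + lentils with both tight: 2.034 servings and 1.985 servings → $2.70.
So the least-cost plan costs $2.33.

$2.33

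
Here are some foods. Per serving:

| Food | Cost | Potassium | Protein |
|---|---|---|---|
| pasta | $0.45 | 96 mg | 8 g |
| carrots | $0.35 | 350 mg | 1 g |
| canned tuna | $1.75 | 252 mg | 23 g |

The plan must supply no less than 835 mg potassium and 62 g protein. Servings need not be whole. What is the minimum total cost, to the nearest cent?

$3.57

A basic optimal solution has at most two foods positive. Try each food alone and each pair with both targets met exactly.
pasta only: max(835/96, 62/8) = 8.698 servings → $3.91.
carrots only: max(835/350, 62/1) = 62 servings → $21.70.
canned tuna only: max(835/252, 62/23) = 3.313 servings → $5.80.
pasta + carrots with both tight: 7.716 servings and 0.2692 servings → $3.57.
pasta + canned tuna with both targets exact would need a negative amount; discard.
carrots + canned tuna with both tight: 0.4592 servings and 2.676 servings → $4.84.
So the least-cost plan costs $3.57.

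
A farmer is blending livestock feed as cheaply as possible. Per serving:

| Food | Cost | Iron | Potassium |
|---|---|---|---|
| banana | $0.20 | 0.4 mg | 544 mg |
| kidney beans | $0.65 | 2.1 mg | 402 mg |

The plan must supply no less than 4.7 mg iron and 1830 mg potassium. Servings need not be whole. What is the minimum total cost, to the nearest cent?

$1.61

An LP optimum is at a vertex; with two nutrient constraints at most two foods are used. Check each candidate.
banana only: max(4.7/0.4, 1830/544) = 11.75 servings → $2.35.
kidney beans only: max(4.7/2.1, 1830/402) = 4.552 servings → $2.96.
banana + kidney beans with both tight: 1.99 servings and 1.859 servings → $1.61.
The minimum over all feasible corners is $1.61.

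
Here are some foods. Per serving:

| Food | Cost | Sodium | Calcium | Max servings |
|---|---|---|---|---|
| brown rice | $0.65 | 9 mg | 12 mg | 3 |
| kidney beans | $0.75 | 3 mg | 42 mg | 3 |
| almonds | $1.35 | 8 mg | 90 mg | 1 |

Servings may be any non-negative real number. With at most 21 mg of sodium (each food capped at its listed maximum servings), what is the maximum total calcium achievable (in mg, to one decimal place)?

221.3 mg

Calcium per mg sodium: kidney beans 14, almonds 11.25, brown rice 1.333.
Take 3 servings of kidney beans: uses 9 mg sodium, +126.0 mg calcium (running total 126.0 mg).
Take 1 serving of almonds: uses 8 mg sodium, +90.0 mg calcium (running total 216.0 mg).
Take 0.4444 servings of brown rice: uses 4 mg sodium, +5.3 mg calcium (running total 221.3 mg).
Greedy by best ratio exhausts the sodium allowance optimally: 221.3 mg.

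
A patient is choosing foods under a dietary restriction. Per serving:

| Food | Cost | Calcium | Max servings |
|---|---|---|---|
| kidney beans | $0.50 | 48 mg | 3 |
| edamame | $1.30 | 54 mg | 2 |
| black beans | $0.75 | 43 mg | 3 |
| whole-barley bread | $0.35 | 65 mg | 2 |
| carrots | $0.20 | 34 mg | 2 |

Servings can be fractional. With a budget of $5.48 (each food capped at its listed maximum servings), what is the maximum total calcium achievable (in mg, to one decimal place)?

Calcium per dollar: whole-barley bread 185.7, carrots 170, kidney beans 96, black beans 57.33, edamame 41.54.
Take 2 servings of whole-barley bread: spends $0.70, +130.0 mg calcium (running total 130.0 mg).
Take 2 servings of carrots: spends $0.40, +68.0 mg calcium (running total 198.0 mg).
Take 3 servings of kidney beans: spends $1.50, +144.0 mg calcium (running total 342.0 mg).
Take 3 servings of black beans: spends $2.25, +129.0 mg calcium (running total 471.0 mg).
Take 0.4846 servings of edamame: spends $0.63, +26.2 mg calcium (running total 497.2 mg).
Filling greedily by calcium-per-dollar is optimal for one linear limit, giving 497.2 mg.

497.2 mg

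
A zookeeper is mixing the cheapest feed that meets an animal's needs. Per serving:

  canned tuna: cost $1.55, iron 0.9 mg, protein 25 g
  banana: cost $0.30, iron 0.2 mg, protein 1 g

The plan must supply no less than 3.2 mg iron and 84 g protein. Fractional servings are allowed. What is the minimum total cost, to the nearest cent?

$5.46

Compare the cost at each extreme point of the feasible region.
canned tuna only: max(3.2/0.9, 84/25) = 3.556 servings → $5.51.
banana only: max(3.2/0.2, 84/1) = 84 servings → $25.20.
canned tuna + banana with both tight: 3.317 servings and 1.073 servings → $5.46.
The minimum over all feasible corners is $5.46.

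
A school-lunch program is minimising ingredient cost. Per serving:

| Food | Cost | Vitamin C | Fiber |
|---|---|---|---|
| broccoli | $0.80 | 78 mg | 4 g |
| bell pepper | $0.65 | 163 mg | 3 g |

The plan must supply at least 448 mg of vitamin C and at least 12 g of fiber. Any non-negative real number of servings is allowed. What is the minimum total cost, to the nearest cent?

$2.50

Compare the cost at each extreme point of the feasible region.
broccoli only: max(448/78, 12/4) = 5.744 servings → $4.59.
bell pepper only: max(448/163, 12/3) = 4 servings → $2.60.
broccoli + bell pepper with both tight: 1.464 servings and 2.048 servings → $2.50.
Cheapest feasible corner: $2.50.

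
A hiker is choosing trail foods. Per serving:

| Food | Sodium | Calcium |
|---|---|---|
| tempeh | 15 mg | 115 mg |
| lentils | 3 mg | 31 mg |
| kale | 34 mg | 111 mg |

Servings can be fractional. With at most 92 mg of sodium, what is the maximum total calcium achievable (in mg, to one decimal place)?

950.7 mg

Calcium per mg sodium: lentils 10.33, tempeh 7.667, kale 3.265.
With no serving limits, spend the whole sodium allowance on lentils: 92 mg / 3 mg × 31 mg = 950.7 mg.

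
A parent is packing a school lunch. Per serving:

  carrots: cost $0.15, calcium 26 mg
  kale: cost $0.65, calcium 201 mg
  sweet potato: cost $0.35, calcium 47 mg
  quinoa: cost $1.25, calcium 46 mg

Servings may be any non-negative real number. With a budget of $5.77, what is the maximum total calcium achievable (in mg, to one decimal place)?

1784.3 mg

Calcium per dollar: kale 309.2, carrots 173.3, sweet potato 134.3, quinoa 36.8.
With no serving limits, spend the whole cost allowance on kale: $5.77 / $0.65 × 201 mg = 1784.3 mg.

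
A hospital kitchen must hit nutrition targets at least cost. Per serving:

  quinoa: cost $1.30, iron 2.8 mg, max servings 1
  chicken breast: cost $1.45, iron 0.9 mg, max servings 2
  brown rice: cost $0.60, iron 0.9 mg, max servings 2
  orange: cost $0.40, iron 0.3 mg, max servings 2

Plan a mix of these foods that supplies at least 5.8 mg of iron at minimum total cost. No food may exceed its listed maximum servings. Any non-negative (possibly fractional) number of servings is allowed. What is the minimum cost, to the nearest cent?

$4.27

Cost per mg of iron: quinoa $0.4643, brown rice $0.6667, orange $1.3333, chicken breast $1.6111.
Take 1 serving of quinoa: +2.8 mg iron for $1.30 (total $1.30, still need 3.0 mg).
Take 2 servings of brown rice: +1.8 mg iron for $1.20 (total $2.50, still need 1.2 mg).
Take 2 servings of orange: +0.6 mg iron for $0.80 (total $3.30, still need 0.6 mg).
Take 0.6667 servings of chicken breast: +0.6 mg iron for $0.97 (total $4.27, still need 0.0 mg).
Filling from the cheapest source first is optimal under one linear minimum: $4.27.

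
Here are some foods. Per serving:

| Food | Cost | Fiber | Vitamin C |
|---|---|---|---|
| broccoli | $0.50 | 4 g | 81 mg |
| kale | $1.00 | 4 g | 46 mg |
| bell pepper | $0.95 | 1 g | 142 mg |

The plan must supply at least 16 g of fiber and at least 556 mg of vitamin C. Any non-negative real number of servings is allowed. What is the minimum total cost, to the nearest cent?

A basic optimal solution has at most two foods positive. Try each food alone and each pair with both targets met exactly.
broccoli only: max(16/4, 556/81) = 6.864 servings → $3.43.
kale only: max(16/4, 556/46) = 12.09 servings → $12.09.
bell pepper only: max(16/1, 556/142) = 16 servings → $15.20.
broccoli + kale with both targets exact would need a negative amount; discard.
broccoli + bell pepper with both tight: 3.524 servings and 1.906 servings → $3.57.
kale + bell pepper with both tight: 3.287 servings and 2.851 servings → $6.00.
So the least-cost plan costs $3.43.

$3.43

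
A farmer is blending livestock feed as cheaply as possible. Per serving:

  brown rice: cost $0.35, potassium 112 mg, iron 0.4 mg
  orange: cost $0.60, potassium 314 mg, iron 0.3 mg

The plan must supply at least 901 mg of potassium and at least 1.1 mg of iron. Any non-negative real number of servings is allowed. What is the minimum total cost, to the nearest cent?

$1.83

For a min-cost LP with two ≥-constraints, a basic feasible solution has at most two positive variables.
brown rice only: max(901/112, 1.1/0.4) = 8.045 servings → $2.82.
orange only: max(901/314, 1.1/0.3) = 3.667 servings → $2.20.
brown rice + orange with both tight: 0.8163 servings and 2.578 servings → $1.83.
Cheapest feasible corner: $1.83.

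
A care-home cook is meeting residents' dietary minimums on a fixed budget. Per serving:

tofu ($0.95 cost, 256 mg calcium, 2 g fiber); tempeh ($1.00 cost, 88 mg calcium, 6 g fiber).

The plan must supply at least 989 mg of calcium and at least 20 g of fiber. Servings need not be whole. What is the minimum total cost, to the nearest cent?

Check every corner: each single food scaled to meet both minima, and each pair solved so both constraints bind.
tofu only: max(989/256, 20/2) = 10 servings → $9.50.
tempeh only: max(989/88, 20/6) = 11.24 servings → $11.24.
tofu + tempeh with both tight: 3.069 servings and 2.31 servings → $5.23.
Cheapest feasible corner: $5.23.

$5.23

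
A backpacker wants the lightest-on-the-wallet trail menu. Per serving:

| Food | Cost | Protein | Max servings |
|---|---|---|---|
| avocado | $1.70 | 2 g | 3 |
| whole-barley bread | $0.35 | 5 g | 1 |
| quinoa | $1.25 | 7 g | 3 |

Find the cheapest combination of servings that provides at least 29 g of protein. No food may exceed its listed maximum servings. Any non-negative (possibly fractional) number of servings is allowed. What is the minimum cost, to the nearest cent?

Cost per g of protein: whole-barley bread $0.0700, quinoa $0.1786, avocado $0.8500.
Take 1 serving of whole-barley bread: +5.0 g protein for $0.35 (total $0.35, still need 24.0 g).
Take 3 servings of quinoa: +21.0 g protein for $3.75 (total $4.10, still need 3.0 g).
Take 1.5 servings of avocado: +3.0 g protein for $2.55 (total $6.65, still need 0.0 g).
Greedy by cheapest-per-g is optimal for a single linear constraint, so the minimum cost is $6.65.

$6.65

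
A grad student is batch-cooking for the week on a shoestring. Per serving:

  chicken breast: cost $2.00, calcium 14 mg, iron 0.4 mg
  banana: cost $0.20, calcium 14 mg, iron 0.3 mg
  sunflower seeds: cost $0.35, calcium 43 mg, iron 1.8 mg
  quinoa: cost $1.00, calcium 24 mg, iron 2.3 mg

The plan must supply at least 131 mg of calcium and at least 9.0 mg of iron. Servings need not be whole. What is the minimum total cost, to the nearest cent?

Check every corner: each single food scaled to meet both minima, and each pair solved so both constraints bind.
chicken breast only: max(131/14, 9.0/0.4) = 22.5 servings → $45.00.
banana only: max(131/14, 9.0/0.3) = 30 servings → $6.00.
sunflower seeds only: max(131/43, 9.0/1.8) = 5 servings → $1.75.
quinoa only: max(131/24, 9.0/2.3) = 5.458 servings → $5.46.
chicken breast + banana with both targets exact would need a negative amount; discard.
chicken breast + sunflower seeds with both targets exact would need a negative amount; discard.
chicken breast + quinoa with both tight: 3.774 servings and 3.257 servings → $10.81.
banana + sunflower seeds: the both-tight solution has a negative serving — not a feasible corner.
banana + quinoa with both tight: 3.412 servings and 3.468 servings → $4.15.
sunflower seeds + quinoa with both tight: 1.531 servings and 2.715 servings → $3.25.
The minimum over all feasible corners is $1.75.

$1.75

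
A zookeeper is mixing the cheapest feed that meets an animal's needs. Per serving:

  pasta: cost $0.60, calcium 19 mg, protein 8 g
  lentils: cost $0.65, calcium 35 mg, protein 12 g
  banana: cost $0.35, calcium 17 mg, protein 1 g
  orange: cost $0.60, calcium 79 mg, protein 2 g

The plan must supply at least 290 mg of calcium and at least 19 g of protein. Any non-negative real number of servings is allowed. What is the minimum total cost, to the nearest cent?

Two binding constraints pin down two serving amounts, so the optimal mix uses at most two foods. The candidates are each food alone (scaled to the tighter of calcium/protein) and each pair with both constraints tight.
pasta only: max(290/19, 19/8) = 15.26 servings → $9.16.
lentils only: max(290/35, 19/12) = 8.286 servings → $5.39.
banana only: max(290/17, 19/1) = 19 servings → $6.65.
orange only: max(290/79, 19/2) = 9.5 servings → $5.70.
pasta + lentils with both targets exact would need a negative amount; discard.
pasta + banana with both tight: 0.2821 servings and 16.74 servings → $6.03.
pasta + orange with both tight: 1.551 servings and 3.298 servings → $2.91.
lentils + banana with both tight: 0.1953 servings and 16.66 servings → $5.96.
lentils + orange with both tight: 1.049 servings and 3.206 servings → $2.61.
banana + orange: intersection lies outside the first quadrant.
The minimum over all feasible corners is $2.61.

$2.61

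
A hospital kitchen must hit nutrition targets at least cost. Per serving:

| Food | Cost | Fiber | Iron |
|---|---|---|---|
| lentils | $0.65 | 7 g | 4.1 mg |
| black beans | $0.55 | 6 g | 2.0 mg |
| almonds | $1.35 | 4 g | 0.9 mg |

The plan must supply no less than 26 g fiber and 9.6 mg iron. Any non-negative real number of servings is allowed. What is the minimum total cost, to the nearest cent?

lentils only: max(26/7, 9.6/4.1) = 3.714 servings → $2.41.
black beans only: max(26/6, 9.6/2.0) = 4.8 servings → $2.64.
almonds only: max(26/4, 9.6/0.9) = 10.67 servings → $14.40.
lentils + black beans with both tight: 0.5283 servings and 3.717 servings → $2.39.
lentils + almonds with both tight: 1.485 servings and 3.901 servings → $6.23.
black beans + almonds: intersection lies outside the first quadrant.
The minimum over all feasible corners is $2.39.

$2.39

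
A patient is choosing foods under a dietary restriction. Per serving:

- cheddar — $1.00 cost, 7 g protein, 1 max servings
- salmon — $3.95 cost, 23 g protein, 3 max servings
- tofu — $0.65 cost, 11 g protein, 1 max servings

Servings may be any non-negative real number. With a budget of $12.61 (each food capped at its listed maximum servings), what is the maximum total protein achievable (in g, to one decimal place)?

81.8 g

Protein per dollar: tofu 16.92, cheddar 7, salmon 5.823.
Take 1 serving of tofu: spends $0.65, +11.0 g protein (running total 11.0 g).
Take 1 serving of cheddar: spends $1.00, +7.0 g protein (running total 18.0 g).
Take 2.775 servings of salmon: spends $10.96, +63.8 g protein (running total 81.8 g).
Filling greedily by protein-per-dollar is optimal for one linear limit, giving 81.8 g.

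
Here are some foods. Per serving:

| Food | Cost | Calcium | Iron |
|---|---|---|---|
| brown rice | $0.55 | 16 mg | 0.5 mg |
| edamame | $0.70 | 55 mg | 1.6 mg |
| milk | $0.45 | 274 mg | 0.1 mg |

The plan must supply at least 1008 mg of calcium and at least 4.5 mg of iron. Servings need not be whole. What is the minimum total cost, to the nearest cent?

A basic optimal solution has at most two foods positive. Try each food alone and each pair with both targets met exactly.
brown rice only: max(1008/16, 4.5/0.5) = 63 servings → $34.65.
edamame only: max(1008/55, 4.5/1.6) = 18.33 servings → $12.83.
milk only: max(1008/274, 4.5/0.1) = 45 servings → $20.25.
brown rice + edamame with both targets exact would need a negative amount; discard.
brown rice + milk with both tight: 8.362 servings and 3.191 servings → $6.03.
edamame + milk with both tight: 2.615 servings and 3.154 servings → $3.25.
Cheapest feasible corner: $3.25.

$3.25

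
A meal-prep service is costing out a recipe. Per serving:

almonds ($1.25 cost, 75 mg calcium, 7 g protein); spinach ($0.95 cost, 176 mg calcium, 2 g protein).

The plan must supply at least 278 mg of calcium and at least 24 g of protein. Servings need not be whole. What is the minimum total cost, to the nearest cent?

$4.37

Compare the cost at each extreme point of the feasible region.
almonds only: max(278/75, 24/7) = 3.707 servings → $4.63.
spinach only: max(278/176, 24/2) = 12 servings → $11.40.
almonds + spinach with both tight: 3.39 servings and 0.1349 servings → $4.37.
So the least-cost plan costs $4.37.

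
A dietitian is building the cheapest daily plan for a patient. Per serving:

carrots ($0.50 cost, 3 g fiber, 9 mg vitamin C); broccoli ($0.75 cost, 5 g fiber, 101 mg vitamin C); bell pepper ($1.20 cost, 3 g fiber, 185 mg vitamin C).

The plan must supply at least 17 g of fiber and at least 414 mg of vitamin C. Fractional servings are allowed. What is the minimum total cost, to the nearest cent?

This is a tiny linear program; its minimum lies at a vertex of the feasible set. List the vertices and price them.
carrots only: max(17/3, 414/9) = 46 servings → $23.00.
broccoli only: max(17/5, 414/101) = 4.099 servings → $3.07.
bell pepper only: max(17/3, 414/185) = 5.667 servings → $6.80.
carrots + broccoli: intersection lies outside the first quadrant.
carrots + bell pepper with both tight: 3.604 servings and 2.062 servings → $4.28.
broccoli + bell pepper with both tight: 3.059 servings and 0.5675 servings → $2.98.
So the least-cost plan costs $2.98.

$2.98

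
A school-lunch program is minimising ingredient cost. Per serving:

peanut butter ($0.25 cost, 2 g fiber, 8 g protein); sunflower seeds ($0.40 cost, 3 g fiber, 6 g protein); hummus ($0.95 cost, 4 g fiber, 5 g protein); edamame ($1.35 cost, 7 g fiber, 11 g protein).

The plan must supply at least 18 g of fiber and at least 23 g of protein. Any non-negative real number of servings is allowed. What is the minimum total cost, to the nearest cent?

$2.25

This is a tiny linear program; its minimum lies at a vertex of the feasible set. List the vertices and price them.
peanut butter only: max(18/2, 23/8) = 9 servings → $2.25.
sunflower seeds only: max(18/3, 23/6) = 6 servings → $2.40.
hummus only: max(18/4, 23/5) = 4.6 servings → $4.37.
edamame only: max(18/7, 23/11) = 2.571 servings → $3.47.
peanut butter + sunflower seeds with both targets exact would need a negative amount; discard.
peanut butter + hummus with both tight: 0.09091 servings and 4.455 servings → $4.25.
peanut butter + edamame: intersection lies outside the first quadrant.
sunflower seeds + hummus with both tight: 0.2222 servings and 4.333 servings → $4.21.
sunflower seeds + edamame with both targets exact would need a negative amount; discard.
hummus + edamame with both tight: 4.111 servings and 0.2222 servings → $4.21.
So the least-cost plan costs $2.25.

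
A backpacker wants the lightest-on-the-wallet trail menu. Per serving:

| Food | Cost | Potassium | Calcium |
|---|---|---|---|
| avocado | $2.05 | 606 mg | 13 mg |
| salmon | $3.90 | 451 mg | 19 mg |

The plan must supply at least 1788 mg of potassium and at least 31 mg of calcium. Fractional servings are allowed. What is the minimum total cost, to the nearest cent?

$6.05

avocado only: max(1788/606, 31/13) = 2.95 servings → $6.05.
salmon only: max(1788/451, 31/19) = 3.965 servings → $15.46.
avocado + salmon: intersection lies outside the first quadrant.
So the least-cost plan costs $6.05.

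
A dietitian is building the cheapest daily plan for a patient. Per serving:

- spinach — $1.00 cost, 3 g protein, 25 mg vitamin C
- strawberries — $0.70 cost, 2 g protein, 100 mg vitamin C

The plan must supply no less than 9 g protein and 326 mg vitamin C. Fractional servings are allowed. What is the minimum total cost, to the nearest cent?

$3.10

This is a tiny linear program; its minimum lies at a vertex of the feasible set. List the vertices and price them.
spinach only: max(9/3, 326/25) = 13.04 servings → $13.04.
strawberries only: max(9/2, 326/100) = 4.5 servings → $3.15.
spinach + strawberries with both tight: 0.992 servings and 3.012 servings → $3.10.
The minimum over all feasible corners is $3.10.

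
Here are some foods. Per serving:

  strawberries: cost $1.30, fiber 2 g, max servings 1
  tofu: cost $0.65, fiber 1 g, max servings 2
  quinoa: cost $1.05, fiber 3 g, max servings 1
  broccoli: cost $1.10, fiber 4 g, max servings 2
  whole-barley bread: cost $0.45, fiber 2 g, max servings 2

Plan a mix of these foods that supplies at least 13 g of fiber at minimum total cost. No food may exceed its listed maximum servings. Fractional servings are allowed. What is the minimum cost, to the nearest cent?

Cost per g of fiber: whole-barley bread $0.2250, broccoli $0.2750, quinoa $0.3500, strawberries $0.6500, tofu $0.6500.
Take 2 servings of whole-barley bread: +4.0 g fiber for $0.90 (total $0.90, still need 9.0 g).
Take 2 servings of broccoli: +8.0 g fiber for $2.20 (total $3.10, still need 1.0 g).
Take 0.3333 servings of quinoa: +1.0 g fiber for $0.35 (total $3.45, still need 0.0 g).
Greedy by cheapest-per-g is optimal for a single linear constraint, so the minimum cost is $3.45.

$3.45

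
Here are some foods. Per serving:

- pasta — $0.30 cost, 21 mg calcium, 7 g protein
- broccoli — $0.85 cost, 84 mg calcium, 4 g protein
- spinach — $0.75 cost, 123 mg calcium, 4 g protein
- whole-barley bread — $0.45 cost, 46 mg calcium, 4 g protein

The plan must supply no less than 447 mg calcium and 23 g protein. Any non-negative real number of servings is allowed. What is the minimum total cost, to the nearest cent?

pasta only: max(447/21, 23/7) = 21.29 servings → $6.39.
broccoli only: max(447/84, 23/4) = 5.75 servings → $4.89.
spinach only: max(447/123, 23/4) = 5.75 servings → $4.31.
whole-barley bread only: max(447/46, 23/4) = 9.717 servings → $4.37.
pasta + broccoli with both tight: 0.2857 servings and 5.25 servings → $4.55.
pasta + spinach with both tight: 1.34 servings and 3.405 servings → $2.96.
pasta + whole-barley bread: the both-tight solution has a negative serving — not a feasible corner.
broccoli + spinach: intersection lies outside the first quadrant.
broccoli + whole-barley bread with both tight: 4.803 servings and 0.9474 servings → $4.51.
spinach + whole-barley bread with both tight: 2.37 servings and 3.38 servings → $3.30.
The minimum over all feasible corners is $2.96.

$2.96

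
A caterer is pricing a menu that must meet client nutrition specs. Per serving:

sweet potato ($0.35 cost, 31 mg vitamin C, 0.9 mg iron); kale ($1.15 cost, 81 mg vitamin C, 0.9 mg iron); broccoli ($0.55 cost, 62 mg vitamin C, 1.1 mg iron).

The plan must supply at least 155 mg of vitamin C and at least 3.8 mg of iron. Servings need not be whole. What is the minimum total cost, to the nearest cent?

$1.60

Minimising a linear cost over {vitamin C ≥ 155, iron ≥ 3.8, servings ≥ 0} — the optimum is at a vertex, using one or two foods.
sweet potato only: max(155/31, 3.8/0.9) = 5 servings → $1.75.
kale only: max(155/81, 3.8/0.9) = 4.222 servings → $4.86.
broccoli only: max(155/62, 3.8/1.1) = 3.455 servings → $1.90.
sweet potato + kale with both tight: 3.74 servings and 0.4822 servings → $1.86.
sweet potato + broccoli with both tight: 3 servings and 1 serving → $1.60.
kale + broccoli with both targets exact would need a negative amount; discard.
Cheapest feasible corner: $1.60.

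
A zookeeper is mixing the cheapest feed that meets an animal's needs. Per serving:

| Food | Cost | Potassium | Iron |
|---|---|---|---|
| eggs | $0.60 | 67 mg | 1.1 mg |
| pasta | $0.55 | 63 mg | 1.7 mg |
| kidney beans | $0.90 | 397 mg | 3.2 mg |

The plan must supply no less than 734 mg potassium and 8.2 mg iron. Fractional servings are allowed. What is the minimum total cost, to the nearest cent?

Two binding constraints pin down two serving amounts, so the optimal mix uses at most two foods. The candidates are each food alone (scaled to the tighter of potassium/iron) and each pair with both constraints tight.
eggs only: max(734/67, 8.2/1.1) = 10.96 servings → $6.57.
pasta only: max(734/63, 8.2/1.7) = 11.65 servings → $6.41.
kidney beans only: max(734/397, 8.2/3.2) = 2.562 servings → $2.31.
eggs + pasta with both targets exact would need a negative amount; discard.
eggs + kidney beans with both tight: 4.078 servings and 1.161 servings → $3.49.
pasta + kidney beans with both tight: 1.915 servings and 1.545 servings → $2.44.
The minimum over all feasible corners is $2.31.

$2.31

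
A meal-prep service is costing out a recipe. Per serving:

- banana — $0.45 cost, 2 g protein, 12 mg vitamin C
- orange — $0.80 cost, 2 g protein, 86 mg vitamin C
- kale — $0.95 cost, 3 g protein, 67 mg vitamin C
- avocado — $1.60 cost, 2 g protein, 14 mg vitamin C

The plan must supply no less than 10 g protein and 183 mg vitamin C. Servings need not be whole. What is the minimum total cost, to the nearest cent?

banana only: max(10/2, 183/12) = 15.25 servings → $6.86.
orange only: max(10/2, 183/86) = 5 servings → $4.00.
kale only: max(10/3, 183/67) = 3.333 servings → $3.17.
avocado only: max(10/2, 183/14) = 13.07 servings → $20.91.
banana + orange with both tight: 3.338 servings and 1.662 servings → $2.83.
banana + kale with both tight: 1.235 servings and 2.51 servings → $2.94.
banana + avocado: intersection lies outside the first quadrant.
orange + kale: the both-tight solution has a negative serving — not a feasible corner.
orange + avocado with both tight: 1.569 servings and 3.431 servings → $6.74.
kale + avocado with both tight: 2.457 servings and 1.315 servings → $4.44.
Cheapest feasible corner: $2.83.

$2.83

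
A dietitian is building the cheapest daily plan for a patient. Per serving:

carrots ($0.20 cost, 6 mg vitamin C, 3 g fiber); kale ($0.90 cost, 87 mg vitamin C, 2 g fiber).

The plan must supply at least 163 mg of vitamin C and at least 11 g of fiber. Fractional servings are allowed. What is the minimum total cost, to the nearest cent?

With two linear requirements the optimum uses one or two foods; enumerate the corners.
carrots only: max(163/6, 11/3) = 27.17 servings → $5.43.
kale only: max(163/87, 11/2) = 5.5 servings → $4.95.
carrots + kale with both tight: 2.534 servings and 1.699 servings → $2.04.
Cheapest feasible corner: $2.04.

$2.04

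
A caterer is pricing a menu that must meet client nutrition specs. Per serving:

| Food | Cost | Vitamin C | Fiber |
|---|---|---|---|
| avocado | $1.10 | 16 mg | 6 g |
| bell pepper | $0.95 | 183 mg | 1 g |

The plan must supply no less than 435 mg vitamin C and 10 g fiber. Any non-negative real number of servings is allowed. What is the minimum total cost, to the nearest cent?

avocado only: max(435/16, 10/6) = 27.19 servings → $29.91.
bell pepper only: max(435/183, 10/1) = 10 servings → $9.50.
avocado + bell pepper with both tight: 1.289 servings and 2.264 servings → $3.57.
Cheapest feasible corner: $3.57.

$3.57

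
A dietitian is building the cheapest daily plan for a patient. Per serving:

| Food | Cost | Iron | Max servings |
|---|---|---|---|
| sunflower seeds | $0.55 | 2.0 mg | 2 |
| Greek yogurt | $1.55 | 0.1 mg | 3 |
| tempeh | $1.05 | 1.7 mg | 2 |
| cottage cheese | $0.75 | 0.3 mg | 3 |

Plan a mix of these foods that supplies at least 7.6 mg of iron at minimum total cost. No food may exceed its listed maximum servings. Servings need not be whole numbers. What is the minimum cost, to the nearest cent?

Cost per mg of iron: sunflower seeds $0.2750, tempeh $0.6176, cottage cheese $2.5000, Greek yogurt $15.5000.
Take 2 servings of sunflower seeds: +4.0 mg iron for $1.10 (total $1.10, still need 3.6 mg).
Take 2 servings of tempeh: +3.4 mg iron for $2.10 (total $3.20, still need 0.2 mg).
Take 0.6667 servings of cottage cheese: +0.2 mg iron for $0.50 (total $3.70, still need 0.0 mg).
Filling from the cheapest source first is optimal under one linear minimum: $3.70.

$3.70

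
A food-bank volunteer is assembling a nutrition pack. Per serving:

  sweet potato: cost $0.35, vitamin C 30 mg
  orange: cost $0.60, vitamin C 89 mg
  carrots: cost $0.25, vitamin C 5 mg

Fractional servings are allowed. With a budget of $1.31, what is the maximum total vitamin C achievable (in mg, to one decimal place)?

194.3 mg

Vitamin C per dollar: orange 148.3, sweet potato 85.71, carrots 20.
With no serving limits, spend the whole cost allowance on orange: $1.31 / $0.60 × 89 mg = 194.3 mg.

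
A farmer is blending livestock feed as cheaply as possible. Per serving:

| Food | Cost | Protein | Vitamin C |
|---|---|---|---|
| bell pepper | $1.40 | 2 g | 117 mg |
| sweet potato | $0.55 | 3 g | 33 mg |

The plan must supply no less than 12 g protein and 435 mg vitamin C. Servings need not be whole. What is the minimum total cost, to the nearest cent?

$5.50

For a min-cost LP with two ≥-constraints, a basic feasible solution has at most two positive variables.
bell pepper only: max(12/2, 435/117) = 6 servings → $8.40.
sweet potato only: max(12/3, 435/33) = 13.18 servings → $7.25.
bell pepper + sweet potato with both tight: 3.189 servings and 1.874 servings → $5.50.
So the least-cost plan costs $5.50.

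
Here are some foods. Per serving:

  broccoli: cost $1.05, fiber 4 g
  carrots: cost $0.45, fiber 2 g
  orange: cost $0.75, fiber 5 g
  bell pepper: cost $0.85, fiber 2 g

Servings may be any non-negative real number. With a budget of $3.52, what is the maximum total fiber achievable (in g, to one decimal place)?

23.5 g

Fiber per dollar: orange 6.667, carrots 4.444, broccoli 3.81, bell pepper 2.353.
With no serving limits, spend the whole cost allowance on orange: $3.52 / $0.75 × 5 g = 23.5 g.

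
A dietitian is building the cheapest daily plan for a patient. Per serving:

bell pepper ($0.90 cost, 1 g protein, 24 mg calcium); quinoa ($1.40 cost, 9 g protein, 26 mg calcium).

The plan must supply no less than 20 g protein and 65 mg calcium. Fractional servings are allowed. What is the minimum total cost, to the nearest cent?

An LP optimum is at a vertex; with two nutrient constraints at most two foods are used. Check each candidate.
bell pepper only: max(20/1, 65/24) = 20 servings → $18.00.
quinoa only: max(20/9, 65/26) = 2.5 servings → $3.50.
bell pepper + quinoa with both tight: 0.3421 servings and 2.184 servings → $3.37.
So the least-cost plan costs $3.37.

$3.37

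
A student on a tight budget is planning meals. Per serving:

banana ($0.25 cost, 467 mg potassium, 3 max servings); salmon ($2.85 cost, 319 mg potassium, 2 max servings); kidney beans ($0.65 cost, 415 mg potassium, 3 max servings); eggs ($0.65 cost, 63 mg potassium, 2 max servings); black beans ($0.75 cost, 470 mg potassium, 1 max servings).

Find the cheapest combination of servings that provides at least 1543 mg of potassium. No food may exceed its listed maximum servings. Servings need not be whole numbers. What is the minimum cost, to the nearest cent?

$0.97

Cost per mg of potassium: banana $0.0005, kidney beans $0.0016, black beans $0.0016, salmon $0.0089, eggs $0.0103.
Take 3 servings of banana: +1401.0 mg potassium for $0.75 (total $0.75, still need 142.0 mg).
Take 0.3422 servings of kidney beans: +142.0 mg potassium for $0.22 (total $0.97, still need 0.0 mg).
Filling from the cheapest source first is optimal under one linear minimum: $0.97.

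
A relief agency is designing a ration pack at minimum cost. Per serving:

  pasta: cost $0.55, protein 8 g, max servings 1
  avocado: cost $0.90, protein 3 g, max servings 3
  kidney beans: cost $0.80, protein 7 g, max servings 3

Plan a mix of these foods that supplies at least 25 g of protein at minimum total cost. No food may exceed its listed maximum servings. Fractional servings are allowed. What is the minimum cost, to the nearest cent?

Cost per g of protein: pasta $0.0688, kidney beans $0.1143, avocado $0.3000.
Take 1 serving of pasta: +8.0 g protein for $0.55 (total $0.55, still need 17.0 g).
Take 2.429 servings of kidney beans: +17.0 g protein for $1.94 (total $2.49, still need 0.0 g).
Greedy by cheapest-per-g is optimal for a single linear constraint, so the minimum cost is $2.49.

$2.49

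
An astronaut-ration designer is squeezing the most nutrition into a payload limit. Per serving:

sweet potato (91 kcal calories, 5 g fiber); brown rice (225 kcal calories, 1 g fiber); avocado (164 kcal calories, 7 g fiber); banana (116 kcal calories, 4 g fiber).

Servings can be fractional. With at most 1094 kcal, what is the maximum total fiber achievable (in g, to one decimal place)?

60.1 g

Fiber per kcal: sweet potato 0.05495, avocado 0.04268, banana 0.03448, brown rice 0.004444.
With no serving limits, spend the whole calories allowance on sweet potato: 1094 kcal / 91 kcal × 5 g = 60.1 g.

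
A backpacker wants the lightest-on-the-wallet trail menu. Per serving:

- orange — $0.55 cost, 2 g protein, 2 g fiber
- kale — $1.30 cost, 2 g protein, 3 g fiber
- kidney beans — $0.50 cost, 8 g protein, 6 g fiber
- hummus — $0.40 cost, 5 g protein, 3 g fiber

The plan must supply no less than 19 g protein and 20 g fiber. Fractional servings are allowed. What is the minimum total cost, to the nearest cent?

$1.67

Compare the cost at each extreme point of the feasible region.
orange only: max(19/2, 20/2) = 10 servings → $5.50.
kale only: max(19/2, 20/3) = 9.5 servings → $12.35.
kidney beans only: max(19/8, 20/6) = 3.333 servings → $1.67.
hummus only: max(19/5, 20/3) = 6.667 servings → $2.67.
orange + kale with both tight: 8.5 servings and 1 serving → $5.97.
orange + kidney beans with both targets exact would need a negative amount; discard.
orange + hummus: the both-tight solution has a negative serving — not a feasible corner.
kale + kidney beans with both tight: 3.833 servings and 1.417 servings → $5.69.
kale + hummus with both tight: 4.778 servings and 1.889 servings → $6.97.
kidney beans + hummus with both targets exact would need a negative amount; discard.
The minimum over all feasible corners is $1.67.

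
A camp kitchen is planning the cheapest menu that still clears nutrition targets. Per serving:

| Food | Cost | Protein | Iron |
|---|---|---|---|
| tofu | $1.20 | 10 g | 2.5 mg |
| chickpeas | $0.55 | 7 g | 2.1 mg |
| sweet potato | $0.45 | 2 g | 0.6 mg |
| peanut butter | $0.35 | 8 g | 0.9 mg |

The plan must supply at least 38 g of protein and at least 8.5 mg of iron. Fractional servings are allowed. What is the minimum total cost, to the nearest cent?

An LP optimum is at a vertex; with two nutrient constraints at most two foods are used. Check each candidate.
tofu only: max(38/10, 8.5/2.5) = 3.8 servings → $4.56.
chickpeas only: max(38/7, 8.5/2.1) = 5.429 servings → $2.99.
sweet potato only: max(38/2, 8.5/0.6) = 19 servings → $8.55.
peanut butter only: max(38/8, 8.5/0.9) = 9.444 servings → $3.31.
tofu + chickpeas: intersection lies outside the first quadrant.
tofu + sweet potato with both targets exact would need a negative amount; discard.
tofu + peanut butter with both tight: 3.073 servings and 0.9091 servings → $4.01.
chickpeas + sweet potato (both tight): parallel constraints — no distinct corner.
chickpeas + peanut butter with both tight: 3.219 servings and 1.933 servings → $2.45.
sweet potato + peanut butter with both tight: 11.27 servings and 1.933 servings → $5.75.
So the least-cost plan costs $2.45.

$2.45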